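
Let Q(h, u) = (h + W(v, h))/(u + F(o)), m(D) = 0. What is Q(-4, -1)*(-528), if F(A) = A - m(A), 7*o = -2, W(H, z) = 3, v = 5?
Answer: -1232/3 ≈ -410.67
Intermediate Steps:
o = -2/7 (o = (⅐)*(-2) = -2/7 ≈ -0.28571)
F(A) = A (F(A) = A - 1*0 = A + 0 = A)
Q(h, u) = (3 + h)/(-2/7 + u) (Q(h, u) = (h + 3)/(u - 2/7) = (3 + h)/(-2/7 + u))
Q(-4, -1)*(-528) = (7*(3 - 4)/(-2 + 7*(-1)))*(-528) = (7*(-1)/(-2 - 7))*(-528) = (7*(-1)/(-9))*(-528) = (7*(-⅑)*(-1))*(-528) = (7/9)*(-528) = -1232/3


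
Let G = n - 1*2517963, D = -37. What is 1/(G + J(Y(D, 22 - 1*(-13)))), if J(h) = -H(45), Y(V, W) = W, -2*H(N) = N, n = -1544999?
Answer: -2/8125879 ≈ -2.4613e-7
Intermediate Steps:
H(N) = -N/2
J(h) = 45/2 (J(h) = -(-1)*45/2 = -1*(-45/2) = 45/2)
G = -4062962 (G = -1544999 - 1*2517963 = -1544999 - 2517963 = -4062962)
1/(G + J(Y(D, 22 - 1*(-13)))) = 1/(-4062962 + 45/2) = 1/(-8125879/2) = -2/8125879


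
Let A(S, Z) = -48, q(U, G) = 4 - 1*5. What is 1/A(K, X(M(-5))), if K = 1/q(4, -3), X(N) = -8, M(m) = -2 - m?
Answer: -1/48 ≈ -0.020833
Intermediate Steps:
q(U, G) = -1 (q(U, G) = 4 - 5 = -1)
K = -1 (K = 1/(-1) = -1)
1/A(K, X(M(-5))) = 1/(-48) = -1/48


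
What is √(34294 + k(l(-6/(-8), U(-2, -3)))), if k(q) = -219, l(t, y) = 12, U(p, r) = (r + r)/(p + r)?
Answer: 5*√1363 ≈ 184.59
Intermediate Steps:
U(p, r) = 2*r/(p + r) (U(p, r) = (2*r)/(p + r) = 2*r/(p + r))
√(34294 + k(l(-6/(-8), U(-2, -3)))) = √(34294 - 219) = √34075 = 5*√1363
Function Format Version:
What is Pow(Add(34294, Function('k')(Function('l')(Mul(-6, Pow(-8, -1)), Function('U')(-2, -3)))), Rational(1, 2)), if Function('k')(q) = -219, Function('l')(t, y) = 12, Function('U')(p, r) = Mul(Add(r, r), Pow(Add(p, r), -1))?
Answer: Mul(5, Pow(1363, Rational(1, 2))) ≈ 184.59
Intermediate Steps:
Function('U')(p, r) = Mul(2, r, Pow(Add(p, r), -1)) (Function('U')(p, r) = Mul(Mul(2, r), Pow(Add(p, r), -1)) = Mul(2, r, Pow(Add(p, r), -1)))
Pow(Add(34294, Function('k')(Function('l')(Mul(-6, Pow(-8, -1)), Function('U')(-2, -3)))), Rational(1, 2)) = Pow(Add(34294, -219), Rational(1, 2)) = Pow(34075, Rational(1, 2)) = Mul(5, Pow(1363, Rational(1, 2)))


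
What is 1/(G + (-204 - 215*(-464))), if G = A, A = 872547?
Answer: 1/972103 ≈ 1.0287e-6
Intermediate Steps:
G = 872547
1/(G + (-204 - 215*(-464))) = 1/(872547 + (-204 - 215*(-464))) = 1/(872547 + (-204 + 99760)) = 1/(872547 + 99556) = 1/972103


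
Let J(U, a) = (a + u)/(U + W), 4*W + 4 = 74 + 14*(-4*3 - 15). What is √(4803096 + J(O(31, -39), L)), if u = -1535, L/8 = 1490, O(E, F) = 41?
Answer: √172901071/6 ≈ 2191.5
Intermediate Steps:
L = 11920 (L = 8*1490 = 11920)
W = -77 (W = -1 + (74 + 14*(-4*3 - 15))/4 = -1 + (74 + 14*(-12 - 15))/4 = -1 + (74 + 14*(-27))/4 = -1 + (74 - 378)/4 = -1 + (¼)*(-304) = -1 - 76 = -77)
J(U, a) = (-1535 + a)/(-77 + U) (J(U, a) = (a - 1535)/(U - 77) = (-1535 + a)/(-77 + U))
√(4803096 + J(O(31, -39), L)) = √(4803096 + (-1535 + 11920)/(-77 + 41)) = √(4803096 + 10385/(-36)) = √(4803096 - 1/36*10385) = √(4803096 - 10385/36) = √(172901071/36) = √172901071/6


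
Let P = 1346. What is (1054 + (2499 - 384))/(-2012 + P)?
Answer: -3169/666 ≈ -4.7583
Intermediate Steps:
(1054 + (2499 - 384))/(-2012 + P) = (1054 + (2499 - 384))/(-2012 + 1346) = (1054 + 2115)/(-666) = 3169*(-1/666) = -3169/666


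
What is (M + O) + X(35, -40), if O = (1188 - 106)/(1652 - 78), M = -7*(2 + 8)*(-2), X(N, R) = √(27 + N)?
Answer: 110721/787 + √62 ≈ 148.56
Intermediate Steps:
M = 140 (M = -7*10*(-2) = -70*(-2) = 140)
O = 541/787 (O = 1082/1574 = 1082*(1/1574) = 541/787 ≈ 0.68742)
(M + O) + X(35, -40) = (140 + 541/787) + √(27 + 35) = 110721/787 + √62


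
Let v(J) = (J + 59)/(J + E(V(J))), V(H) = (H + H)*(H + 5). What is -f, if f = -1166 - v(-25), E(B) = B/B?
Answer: 13975/12 ≈ 1164.6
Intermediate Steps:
V(H) = 2*H*(5 + H) (V(H) = (2*H)*(5 + H) = 2*H*(5 + H))
E(B) = 1
v(J) = (59 + J)/(1 + J) (v(J) = (J + 59)/(J + 1) = (59 + J)/(1 + J))
f = -13975/12 (f = -1166 - (59 - 25)/(1 - 25) = -1166 - 34/(-24) = -1166 - (-1)*34/24 = -1166 - 1*(-17/12) = -1166 + 17/12 = -13975/12 ≈ -1164.6)
-f = -1*(-13975/12) = 13975/12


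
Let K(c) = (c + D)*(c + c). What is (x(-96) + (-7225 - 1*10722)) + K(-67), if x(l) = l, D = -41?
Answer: -3571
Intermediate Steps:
K(c) = 2*c*(-41 + c) (K(c) = (c - 41)*(c + c) = (-41 + c)*(2*c) = 2*c*(-41 + c))
(x(-96) + (-7225 - 1*10722)) + K(-67) = (-96 + (-7225 - 1*10722)) + 2*(-67)*(-41 - 67) = (-96 + (-7225 - 10722)) + 2*(-67)*(-108) = (-96 - 17947) + 14472 = -18043 + 14472 = -3571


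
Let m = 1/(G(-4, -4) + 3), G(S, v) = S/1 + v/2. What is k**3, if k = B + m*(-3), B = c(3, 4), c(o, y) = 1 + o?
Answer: 125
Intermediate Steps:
G(S, v) = S + v/2 (G(S, v) = S*1 + v*(1/2) = S + v/2)
B = 4 (B = 1 + 3 = 4)
m = -1/3 (m = 1/((-4 + (1/2)*(-4)) + 3) = 1/((-4 - 2) + 3) = 1/(-6 + 3) = 1/(-3) = -1/3 ≈ -0.33333)
k = 5 (k = 4 - 1/3*(-3) = 4 + 1 = 5)
k**3 = 5**3 = 125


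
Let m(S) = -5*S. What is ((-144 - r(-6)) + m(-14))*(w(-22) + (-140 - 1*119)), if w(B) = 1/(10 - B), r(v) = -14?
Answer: 124305/8 ≈ 15538.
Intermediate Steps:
((-144 - r(-6)) + m(-14))*(w(-22) + (-140 - 1*119)) = ((-144 - 1*(-14)) - 5*(-14))*(-1/(-10 - 22) + (-140 - 1*119)) = ((-144 + 14) + 70)*(-1/(-32) + (-140 - 119)) = (-130 + 70)*(-1*(-1/32) - 259) = -60*(1/32 - 259) = -60*(-8287/32) = 124305/8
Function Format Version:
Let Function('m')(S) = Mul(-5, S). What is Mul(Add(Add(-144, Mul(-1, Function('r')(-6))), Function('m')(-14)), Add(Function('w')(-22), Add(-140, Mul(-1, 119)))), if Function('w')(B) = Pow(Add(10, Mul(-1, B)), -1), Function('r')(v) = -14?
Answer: Rational(124305, 8) ≈ 15538.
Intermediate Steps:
Mul(Add(Add(-144, Mul(-1, Function('r')(-6))), Function('m')(-14)), Add(Function('w')(-22), Add(-140, Mul(-1, 119)))) = Mul(Add(Add(-144, Mul(-1, -14)), Mul(-5, -14)), Add(Mul(-1, Pow(Add(-10, -22), -1)), Add(-140, Mul(-1, 119)))) = Mul(Add(Add(-144, 14), 70), Add(Mul(-1, Pow(-32, -1)), Add(-140, -119))) = Mul(Add(-130, 70), Add(Mul(-1, Rational(-1, 32)), -259)) = Mul(-60, Add(Rational(1, 32), -259)) = Mul(-60, Rational(-8287, 32)) = Rational(124305, 8)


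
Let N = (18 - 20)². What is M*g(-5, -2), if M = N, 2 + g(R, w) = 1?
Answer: -4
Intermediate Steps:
g(R, w) = -1 (g(R, w) = -2 + 1 = -1)
N = 4 (N = (-2)² = 4)
M = 4
M*g(-5, -2) = 4*(-1) = -4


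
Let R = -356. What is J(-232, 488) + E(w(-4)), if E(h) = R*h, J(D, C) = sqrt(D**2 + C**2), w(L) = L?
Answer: 1424 + 8*sqrt(4562) ≈ 1964.3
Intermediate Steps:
J(D, C) = sqrt(C**2 + D**2)
E(h) = -356*h
J(-232, 488) + E(w(-4)) = sqrt(488**2 + (-232)**2) - 356*(-4) = sqrt(238144 + 53824) + 1424 = sqrt(291968) + 1424 = 8*sqrt(4562) + 1424 = 1424 + 8*sqrt(4562)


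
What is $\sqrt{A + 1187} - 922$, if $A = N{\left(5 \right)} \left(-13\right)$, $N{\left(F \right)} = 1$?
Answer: $-922 + \sqrt{1174} \approx -887.74$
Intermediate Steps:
$A = -13$ ($A = 1 \left(-13\right) = -13$)
$\sqrt{A + 1187} - 922 = \sqrt{-13 + 1187} - 922 = \sqrt{1174} - 922 = -922 + \sqrt{1174}$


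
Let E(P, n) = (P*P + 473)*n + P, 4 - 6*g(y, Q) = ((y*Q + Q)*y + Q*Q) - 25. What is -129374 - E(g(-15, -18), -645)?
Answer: 2613324937/12 ≈ 2.1778e+8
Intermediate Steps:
g(y, Q) = 29/6 - Q**2/6 - y*(Q + Q*y)/6 (g(y, Q) = 2/3 - (((y*Q + Q)*y + Q*Q) - 25)/6 = 2/3 - (((Q*y + Q)*y + Q**2) - 25)/6 = 2/3 - (((Q + Q*y)*y + Q**2) - 25)/6 = 2/3 - ((y*(Q + Q*y) + Q**2) - 25)/6 = 2/3 - ((Q**2 + y*(Q + Q*y)) - 25)/6 = 2/3 - (-25 + Q**2 + y*(Q + Q*y))/6 = 2/3 + (25/6 - Q**2/6 - y*(Q + Q*y)/6) = 29/6 - Q**2/6 - y*(Q + Q*y)/6)
E(P, n) = P + n*(473 + P**2) (E(P, n) = (P**2 + 473)*n + P = (473 + P**2)*n + P = n*(473 + P**2) + P = P + n*(473 + P**2))
-129374 - E(g(-15, -18), -645) = -129374 - ((29/6 - 1/6*(-18)**2 - 1/6*(-18)*(-15) - 1/6*(-18)*(-15)**2) + 473*(-645) - 645*(29/6 - 1/6*(-18)**2 - 1/6*(-18)*(-15) - 1/6*(-18)*(-15)**2)**2) = -129374 - ((29/6 - 1/6*324 - 45 - 1/6*(-18)*225) - 305085 - 645*(29/6 - 1/6*324 - 45 - 1/6*(-18)*225)**2) = -129374 - ((29/6 - 54 - 45 + 675) - 305085 - 645*(29/6 - 54 - 45 + 675)**2) = -129374 - (3485/6 - 305085 - 645*(3485/6)**2) = -129374 - (3485/6 - 305085 - 645*12145225/36) = -129374 - (3485/6 - 305085 - 2611223375/12) = -129374 - 1*(-2614877425/12) = -129374 + 2614877425/12 = 2613324937/12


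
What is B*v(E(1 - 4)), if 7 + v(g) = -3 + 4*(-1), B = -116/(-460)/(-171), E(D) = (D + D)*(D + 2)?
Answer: 406/19665 ≈ 0.020646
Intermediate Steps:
E(D) = 2*D*(2 + D) (E(D) = (2*D)*(2 + D) = 2*D*(2 + D))
B = -29/19665 (B = -116*(-1/460)*(-1/171) = (29/115)*(-1/171) = -29/19665 ≈ -0.0014747)
v(g) = -14 (v(g) = -7 + (-3 + 4*(-1)) = -7 + (-3 - 4) = -7 - 7 = -14)
B*v(E(1 - 4)) = -29/19665*(-14) = 406/19665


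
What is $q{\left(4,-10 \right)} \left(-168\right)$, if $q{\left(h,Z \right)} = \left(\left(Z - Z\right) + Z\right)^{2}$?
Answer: $-16800$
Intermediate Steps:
$q{\left(h,Z \right)} = Z^{2}$ ($q{\left(h,Z \right)} = \left(0 + Z\right)^{2} = Z^{2}$)
$q{\left(4,-10 \right)} \left(-168\right) = \left(-10\right)^{2} \left(-168\right) = 100 \left(-168\right) = -16800$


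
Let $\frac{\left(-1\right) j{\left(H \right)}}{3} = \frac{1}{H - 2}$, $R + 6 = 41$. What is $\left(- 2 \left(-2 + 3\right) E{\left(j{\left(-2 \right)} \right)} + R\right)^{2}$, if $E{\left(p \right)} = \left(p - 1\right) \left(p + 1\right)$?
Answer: $\frac{82369}{64} \approx 1287.0$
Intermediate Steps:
$R = 35$ ($R = -6 + 41 = 35$)
$j{\left(H \right)} = - \frac{3}{-2 + H}$ ($j{\left(H \right)} = - \frac{3}{H - 2} = - \frac{3}{-2 + H}$)
$E{\left(p \right)} = \left(1 + p\right) \left(-1 + p\right)$ ($E{\left(p \right)} = \left(-1 + p\right) \left(1 + p\right) = \left(1 + p\right) \left(-1 + p\right)$)
$\left(- 2 \left(-2 + 3\right) E{\left(j{\left(-2 \right)} \right)} + R\right)^{2} = \left(- 2 \left(-2 + 3\right) \left(-1 + \left(- \frac{3}{-2 - 2}\right)^{2}\right) + 35\right)^{2} = \left(\left(-2\right) 1 \left(-1 + \left(- \frac{3}{-4}\right)^{2}\right) + 35\right)^{2} = \left(- 2 \left(-1 + \left(\left(-3\right) \left(- \frac{1}{4}\right)\right)^{2}\right) + 35\right)^{2} = \left(- 2 \left(-1 + \left(\frac{3}{4}\right)^{2}\right) + 35\right)^{2} = \left(- 2 \left(-1 + \frac{9}{16}\right) + 35\right)^{2} = \left(\left(-2\right) \left(- \frac{7}{16}\right) + 35\right)^{2} = \left(\frac{7}{8} + 35\right)^{2} = \left(\frac{287}{8}\right)^{2} = \frac{82369}{64}$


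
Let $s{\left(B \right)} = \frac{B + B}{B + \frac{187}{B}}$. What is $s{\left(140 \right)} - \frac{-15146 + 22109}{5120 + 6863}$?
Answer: $\frac{331956719}{237107621} \approx 1.4$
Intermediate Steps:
$s{\left(B \right)} = \frac{2 B}{B + \frac{187}{B}}$
$s{\left(140 \right)} - \frac{-15146 + 22109}{5120 + 6863} = \frac{2 \cdot 140^{2}}{187 + 140^{2}} - \frac{-15146 + 22109}{5120 + 6863} = 2 \cdot 19600 \frac{1}{187 + 19600} - \frac{6963}{11983} = 2 \cdot 19600 \cdot \frac{1}{19787} - 6963 \cdot \frac{1}{11983} = 2 \cdot 19600 \cdot \frac{1}{19787} - \frac{6963}{11983} = \frac{39200}{19787} - \frac{6963}{11983} = \frac{331956719}{237107621}$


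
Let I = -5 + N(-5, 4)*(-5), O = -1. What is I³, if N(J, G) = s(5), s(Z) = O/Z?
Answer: -64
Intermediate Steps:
s(Z) = -1/Z
N(J, G) = -⅕ (N(J, G) = -1/5 = -1*⅕ = -⅕)
I = -4 (I = -5 - ⅕*(-5) = -5 + 1 = -4)
I³ = (-4)³ = -64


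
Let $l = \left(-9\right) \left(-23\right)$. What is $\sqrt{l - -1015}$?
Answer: $\sqrt{1222} \approx 34.957$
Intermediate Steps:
$l = 207$
$\sqrt{l - -1015} = \sqrt{207 - -1015} = \sqrt{207 + 1015} = \sqrt{1222}$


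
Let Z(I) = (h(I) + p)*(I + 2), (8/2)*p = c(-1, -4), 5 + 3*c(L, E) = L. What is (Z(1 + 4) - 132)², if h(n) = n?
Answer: 40401/4 ≈ 10100.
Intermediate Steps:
c(L, E) = -5/3 + L/3
p = -½ (p = (-5/3 + (⅓)*(-1))/4 = (-5/3 - ⅓)/4 = (¼)*(-2) = -½ ≈ -0.50000)
Z(I) = (2 + I)*(-½ + I) (Z(I) = (I - ½)*(I + 2) = (-½ + I)*(2 + I) = (2 + I)*(-½ + I))
(Z(1 + 4) - 132)² = ((-1 + (1 + 4)² + 3*(1 + 4)/2) - 132)² = ((-1 + 5² + (3/2)*5) - 132)² = ((-1 + 25 + 15/2) - 132)² = (63/2 - 132)² = (-201/2)² = 40401/4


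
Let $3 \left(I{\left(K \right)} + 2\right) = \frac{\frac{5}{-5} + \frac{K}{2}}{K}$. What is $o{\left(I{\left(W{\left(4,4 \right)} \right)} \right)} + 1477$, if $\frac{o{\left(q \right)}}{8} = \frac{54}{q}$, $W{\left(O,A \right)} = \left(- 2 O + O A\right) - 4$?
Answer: $\frac{28787}{23} \approx 1251.6$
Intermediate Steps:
$W{\left(O,A \right)} = -4 - 2 O + A O$ ($W{\left(O,A \right)} = \left(- 2 O + A O\right) - 4 = -4 - 2 O + A O$)
$I{\left(K \right)} = -2 + \frac{-1 + \frac{K}{2}}{3 K}$ ($I{\left(K \right)} = -2 + \frac{\left(\frac{5}{-5} + \frac{K}{2}\right) \frac{1}{K}}{3} = -2 + \frac{\left(5 \left(- \frac{1}{5}\right) + K \frac{1}{2}\right) \frac{1}{K}}{3} = -2 + \frac{\left(-1 + \frac{K}{2}\right) \frac{1}{K}}{3} = -2 + \frac{\frac{1}{K} \left(-1 + \frac{K}{2}\right)}{3} = -2 + \frac{-1 + \frac{K}{2}}{3 K}$)
$o{\left(q \right)} = \frac{432}{q}$ ($o{\left(q \right)} = 8 \frac{54}{q} = \frac{432}{q}$)
$o{\left(I{\left(W{\left(4,4 \right)} \right)} \right)} + 1477 = \frac{432}{\frac{1}{6} \frac{1}{-4 - 8 + 4 \cdot 4} \left(-2 - 11 \left(-4 - 8 + 4 \cdot 4\right)\right)} + 1477 = \frac{432}{\frac{1}{6} \frac{1}{-4 - 8 + 16} \left(-2 - 11 \left(-4 - 8 + 16\right)\right)} + 1477 = \frac{432}{\frac{1}{6} \cdot \frac{1}{4} \left(-2 - 44\right)} + 1477 = \frac{432}{\frac{1}{6} \cdot \frac{1}{4} \left(-46\right)} + 1477 = \frac{432}{- \frac{23}{12}} + 1477 = 432 \left(- \frac{12}{23}\right) + 1477 = - \frac{5184}{23} + 1477 = \frac{28787}{23}$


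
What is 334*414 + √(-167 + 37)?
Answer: 138276 + I*√130 ≈ 1.3828e+5 + 11.402*I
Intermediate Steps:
334*414 + √(-167 + 37) = 138276 + √(-130) = 138276 + I*√130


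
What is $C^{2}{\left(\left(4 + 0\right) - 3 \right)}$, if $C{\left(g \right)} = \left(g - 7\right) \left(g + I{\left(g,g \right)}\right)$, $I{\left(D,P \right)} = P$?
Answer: $144$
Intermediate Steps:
$C{\left(g \right)} = 2 g \left(-7 + g\right)$ ($C{\left(g \right)} = \left(g - 7\right) \left(g + g\right) = \left(-7 + g\right) 2 g = 2 g \left(-7 + g\right)$)
$C^{2}{\left(\left(4 + 0\right) - 3 \right)} = \left(2 \left(\left(4 + 0\right) - 3\right) \left(-7 + \left(\left(4 + 0\right) - 3\right)\right)\right)^{2} = \left(2 \left(4 - 3\right) \left(-7 + \left(4 - 3\right)\right)\right)^{2} = \left(2 \cdot 1 \left(-7 + 1\right)\right)^{2} = \left(2 \cdot 1 \left(-6\right)\right)^{2} = \left(-12\right)^{2} = 144$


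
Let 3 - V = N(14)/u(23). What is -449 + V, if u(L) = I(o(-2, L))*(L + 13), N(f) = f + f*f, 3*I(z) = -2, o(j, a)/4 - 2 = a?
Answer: -1749/4 ≈ -437.25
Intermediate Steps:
o(j, a) = 8 + 4*a
I(z) = -⅔ (I(z) = (⅓)*(-2) = -⅔)
N(f) = f + f²
u(L) = -26/3 - 2*L/3 (u(L) = -2*(L + 13)/3 = -2*(13 + L)/3 = -26/3 - 2*L/3)
V = 47/4 (V = 3 - 14*(1 + 14)/(-26/3 - ⅔*23) = 3 - 14*15/(-26/3 - 46/3) = 3 - 210/(-24) = 3 - 210*(-1)/24 = 3 - 1*(-35/4) = 3 + 35/4 = 47/4 ≈ 11.750)
-449 + V = -449 + 47/4 = -1749/4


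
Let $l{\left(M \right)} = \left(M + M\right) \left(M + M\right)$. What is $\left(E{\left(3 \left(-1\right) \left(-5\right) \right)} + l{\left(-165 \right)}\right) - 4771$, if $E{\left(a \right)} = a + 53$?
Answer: $104197$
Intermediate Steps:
$l{\left(M \right)} = 4 M^{2}$ ($l{\left(M \right)} = 2 M 2 M = 4 M^{2}$)
$E{\left(a \right)} = 53 + a$
$\left(E{\left(3 \left(-1\right) \left(-5\right) \right)} + l{\left(-165 \right)}\right) - 4771 = \left(\left(53 + 3 \left(-1\right) \left(-5\right)\right) + 4 \left(-165\right)^{2}\right) - 4771 = \left(\left(53 - -15\right) + 4 \cdot 27225\right) - 4771 = \left(\left(53 + 15\right) + 108900\right) - 4771 = \left(68 + 108900\right) - 4771 = 108968 - 4771 = 104197$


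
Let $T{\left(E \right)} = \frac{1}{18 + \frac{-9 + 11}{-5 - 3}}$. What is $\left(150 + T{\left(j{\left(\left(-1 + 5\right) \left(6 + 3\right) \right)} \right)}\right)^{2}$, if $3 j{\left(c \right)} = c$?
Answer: $\frac{113507716}{5041} \approx 22517.0$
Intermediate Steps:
$j{\left(c \right)} = \frac{c}{3}$
$T{\left(E \right)} = \frac{4}{71}$ ($T{\left(E \right)} = \frac{1}{18 + \frac{2}{-8}} = \frac{1}{18 + 2 \left(- \frac{1}{8}\right)} = \frac{1}{18 - \frac{1}{4}} = \frac{1}{\frac{71}{4}} = \frac{4}{71}$)
$\left(150 + T{\left(j{\left(\left(-1 + 5\right) \left(6 + 3\right) \right)} \right)}\right)^{2} = \left(150 + \frac{4}{71}\right)^{2} = \left(\frac{10654}{71}\right)^{2} = \frac{113507716}{5041}$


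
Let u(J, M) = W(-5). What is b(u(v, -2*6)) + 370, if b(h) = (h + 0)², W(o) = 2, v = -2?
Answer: 374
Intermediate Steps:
u(J, M) = 2
b(h) = h²
b(u(v, -2*6)) + 370 = 2² + 370 = 4 + 370 = 374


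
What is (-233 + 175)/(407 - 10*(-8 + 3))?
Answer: -58/457 ≈ -0.12691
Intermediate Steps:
(-233 + 175)/(407 - 10*(-8 + 3)) = -58/(407 - 10*(-5)) = -58/(407 + 50) = -58/457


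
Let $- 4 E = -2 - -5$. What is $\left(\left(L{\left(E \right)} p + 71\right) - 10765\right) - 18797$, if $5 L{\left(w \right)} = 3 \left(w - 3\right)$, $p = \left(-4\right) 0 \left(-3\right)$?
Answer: $-29491$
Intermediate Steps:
$E = - \frac{3}{4}$ ($E = - \frac{-2 - -5}{4} = - \frac{-2 + 5}{4} = \left(- \frac{1}{4}\right) 3 = - \frac{3}{4} \approx -0.75$)
$p = 0$ ($p = 0 \left(-3\right) = 0$)
$L{\left(w \right)} = - \frac{9}{5} + \frac{3 w}{5}$ ($L{\left(w \right)} = \frac{3 \left(w - 3\right)}{5} = \frac{3 \left(-3 + w\right)}{5} = \frac{-9 + 3 w}{5} = - \frac{9}{5} + \frac{3 w}{5}$)
$\left(\left(L{\left(E \right)} p + 71\right) - 10765\right) - 18797 = \left(\left(\left(- \frac{9}{5} + \frac{3}{5} \left(- \frac{3}{4}\right)\right) 0 + 71\right) - 10765\right) - 18797 = \left(\left(\left(- \frac{9}{5} - \frac{9}{20}\right) 0 + 71\right) - 10765\right) - 18797 = \left(\left(\left(- \frac{9}{4}\right) 0 + 71\right) - 10765\right) - 18797 = \left(\left(0 + 71\right) - 10765\right) - 18797 = \left(71 - 10765\right) - 18797 = -10694 - 18797 = -29491$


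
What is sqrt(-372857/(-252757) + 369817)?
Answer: sqrt(23626260473854782)/252757 ≈ 608.13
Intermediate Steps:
sqrt(-372857/(-252757) + 369817) = sqrt(-372857*(-1/252757) + 369817) = sqrt(372857/252757 + 369817) = sqrt(93474208326/252757) = sqrt(23626260473854782)/252757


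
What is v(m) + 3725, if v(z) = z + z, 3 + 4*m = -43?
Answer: 3702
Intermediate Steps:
m = -23/2 (m = -¾ + (¼)*(-43) = -¾ - 43/4 = -23/2 ≈ -11.500)
v(z) = 2*z
v(m) + 3725 = 2*(-23/2) + 3725 = -23 + 3725 = 3702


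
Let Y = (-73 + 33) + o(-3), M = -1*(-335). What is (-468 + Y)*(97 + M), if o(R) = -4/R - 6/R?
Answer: -218016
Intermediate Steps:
M = 335
o(R) = -10/R
Y = -110/3 (Y = (-73 + 33) - 10/(-3) = -40 - 10*(-⅓) = -40 + 10/3 = -110/3 ≈ -36.667)
(-468 + Y)*(97 + M) = (-468 - 110/3)*(97 + 335) = -1514/3*432 = -218016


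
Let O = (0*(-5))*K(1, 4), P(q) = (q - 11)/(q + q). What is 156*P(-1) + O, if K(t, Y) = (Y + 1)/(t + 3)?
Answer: 936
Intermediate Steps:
P(q) = (-11 + q)/(2*q) (P(q) = (-11 + q)/((2*q)) = (-11 + q)*(1/(2*q)) = (-11 + q)/(2*q))
K(t, Y) = (1 + Y)/(3 + t)
O = 0 (O = (0*(-5))*((1 + 4)/(3 + 1)) = 0*(5/4) = 0)
156*P(-1) + O = 156*((1/2)*(-11 - 1)/(-1)) + 0 = 156*((1/2)*(-1)*(-12)) + 0 = 156*6 + 0 = 936 + 0 = 936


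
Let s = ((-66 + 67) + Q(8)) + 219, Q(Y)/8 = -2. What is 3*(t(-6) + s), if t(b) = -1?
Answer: 609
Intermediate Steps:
Q(Y) = -16 (Q(Y) = 8*(-2) = -16)
s = 204 (s = ((-66 + 67) - 16) + 219 = (1 - 16) + 219 = -15 + 219 = 204)
3*(t(-6) + s) = 3*(-1 + 204) = 3*203 = 609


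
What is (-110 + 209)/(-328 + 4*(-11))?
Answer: -33/124 ≈ -0.26613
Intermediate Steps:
(-110 + 209)/(-328 + 4*(-11)) = 99/(-328 - 44) = 99/(-372) = 99*(-1/372) = -33/124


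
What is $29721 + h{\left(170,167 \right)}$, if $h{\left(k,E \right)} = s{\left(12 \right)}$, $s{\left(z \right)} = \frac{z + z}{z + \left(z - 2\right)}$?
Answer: $\frac{326943}{11} \approx 29722.0$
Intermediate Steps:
$s{\left(z \right)} = \frac{2 z}{-2 + 2 z}$ ($s{\left(z \right)} = \frac{2 z}{z + \left(-2 + z\right)} = \frac{2 z}{-2 + 2 z}$)
$h{\left(k,E \right)} = \frac{12}{11}$ ($h{\left(k,E \right)} = \frac{12}{-1 + 12} = \frac{12}{11}$)
$29721 + h{\left(170,167 \right)} = 29721 + \frac{12}{11} = \frac{326943}{11}$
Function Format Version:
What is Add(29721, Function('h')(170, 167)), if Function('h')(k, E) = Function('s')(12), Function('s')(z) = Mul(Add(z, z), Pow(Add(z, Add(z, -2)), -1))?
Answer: Rational(326943, 11) ≈ 29722.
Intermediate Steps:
Function('s')(z) = Mul(2, z, Pow(Add(-2, Mul(2, z)), -1)) (Function('s')(z) = Mul(Mul(2, z), Pow(Add(z, Add(-2, z)), -1)) = Mul(Mul(2, z), Pow(Add(-2, Mul(2, z)), -1)) = Mul(2, z, Pow(Add(-2, Mul(2, z)), -1)))
Function('h')(k, E) = Rational(12, 11) (Function('h')(k, E) = Mul(12, Pow(Add(-1, 12), -1)) = Mul(12, Pow(11, -1)) = Mul(12, Rational(1, 11)) = Rational(12, 11))
Add(29721, Function('h')(170, 167)) = Add(29721, Rational(12, 11)) = Rational(326943, 11)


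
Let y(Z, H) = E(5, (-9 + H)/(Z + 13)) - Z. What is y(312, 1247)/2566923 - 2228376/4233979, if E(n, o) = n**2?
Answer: -5721284759021/10868298076617 ≈ -0.52642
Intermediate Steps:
y(Z, H) = 25 - Z (y(Z, H) = 5**2 - Z = 25 - Z)
y(312, 1247)/2566923 - 2228376/4233979 = (25 - 1*312)/2566923 - 2228376/4233979 = (25 - 312)*(1/2566923) - 2228376*1/4233979 = -287*1/2566923 - 2228376/4233979 = -287/2566923 - 2228376/4233979 = -5721284759021/10868298076617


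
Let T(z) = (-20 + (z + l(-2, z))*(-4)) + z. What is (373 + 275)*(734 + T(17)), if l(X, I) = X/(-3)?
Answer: 427896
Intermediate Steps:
l(X, I) = -X/3 (l(X, I) = X*(-⅓) = -X/3)
T(z) = -68/3 - 3*z (T(z) = (-20 + (z - ⅓*(-2))*(-4)) + z = (-20 + (z + ⅔)*(-4)) + z = (-20 + (⅔ + z)*(-4)) + z = (-20 + (-8/3 - 4*z)) + z = (-68/3 - 4*z) + z = -68/3 - 3*z)
(373 + 275)*(734 + T(17)) = (373 + 275)*(734 + (-68/3 - 3*17)) = 648*(734 + (-68/3 - 51)) = 648*(734 - 221/3) = 648*(1981/3) = 427896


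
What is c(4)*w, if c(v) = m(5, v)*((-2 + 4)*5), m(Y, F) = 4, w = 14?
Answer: 560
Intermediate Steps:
c(v) = 40 (c(v) = 4*((-2 + 4)*5) = 4*(2*5) = 4*10 = 40)
c(4)*w = 40*14 = 560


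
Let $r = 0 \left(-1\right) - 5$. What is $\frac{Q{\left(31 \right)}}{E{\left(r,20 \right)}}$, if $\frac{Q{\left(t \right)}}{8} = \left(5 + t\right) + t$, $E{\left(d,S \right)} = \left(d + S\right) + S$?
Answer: $\frac{536}{35} \approx 15.314$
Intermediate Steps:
$r = -5$ ($r = 0 - 5 = -5$)
$E{\left(d,S \right)} = d + 2 S$ ($E{\left(d,S \right)} = \left(S + d\right) + S = d + 2 S$)
$Q{\left(t \right)} = 40 + 16 t$ ($Q{\left(t \right)} = 8 \left(\left(5 + t\right) + t\right) = 8 \left(5 + 2 t\right) = 40 + 16 t$)
$\frac{Q{\left(31 \right)}}{E{\left(r,20 \right)}} = \frac{40 + 16 \cdot 31}{-5 + 2 \cdot 20} = \frac{40 + 496}{-5 + 40} = \frac{536}{35}$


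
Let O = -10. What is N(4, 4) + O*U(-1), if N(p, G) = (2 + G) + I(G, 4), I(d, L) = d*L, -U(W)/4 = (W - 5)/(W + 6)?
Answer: -26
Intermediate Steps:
U(W) = -4*(-5 + W)/(6 + W) (U(W) = -4*(W - 5)/(W + 6) = -4*(-5 + W)/(6 + W))
I(d, L) = L*d
N(p, G) = 2 + 5*G (N(p, G) = (2 + G) + 4*G = 2 + 5*G)
N(4, 4) + O*U(-1) = (2 + 5*4) - 40*(5 - 1*(-1))/(6 - 1) = (2 + 20) - 40*(5 + 1)/5 = 22 - 40*6/5 = 22 - 10*24/5 = 22 - 48 = -26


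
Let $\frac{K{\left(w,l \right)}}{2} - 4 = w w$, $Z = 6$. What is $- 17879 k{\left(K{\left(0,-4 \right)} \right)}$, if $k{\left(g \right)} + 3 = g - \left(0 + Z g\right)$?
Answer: $768797$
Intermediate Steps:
$K{\left(w,l \right)} = 8 + 2 w^{2}$ ($K{\left(w,l \right)} = 8 + 2 w w = 8 + 2 w^{2}$)
$k{\left(g \right)} = -3 - 5 g$ ($k{\left(g \right)} = -3 + \left(g - \left(0 + 6 g\right)\right) = -3 + \left(g - 6 g\right) = -3 - 5 g$)
$- 17879 k{\left(K{\left(0,-4 \right)} \right)} = - 17879 \left(-3 - 5 \left(8 + 2 \cdot 0^{2}\right)\right) = - 17879 \left(-3 - 5 \left(8 + 2 \cdot 0\right)\right) = - 17879 \left(-3 - 5 \left(8 + 0\right)\right) = - 17879 \left(-3 - 40\right) = \left(-17879\right) \left(-43\right) = 768797$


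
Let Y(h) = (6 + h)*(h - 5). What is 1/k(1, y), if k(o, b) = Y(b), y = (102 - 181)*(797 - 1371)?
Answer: 1/2056305032 ≈ 4.8631e-10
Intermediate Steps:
y = 45346 (y = -79*(-574) = 45346)
Y(h) = (-5 + h)*(6 + h) (Y(h) = (6 + h)*(-5 + h) = (-5 + h)*(6 + h))
k(o, b) = -30 + b + b²
1/k(1, y) = 1/(-30 + 45346 + 45346²) = 1/(-30 + 45346 + 2056259716) = 1/2056305032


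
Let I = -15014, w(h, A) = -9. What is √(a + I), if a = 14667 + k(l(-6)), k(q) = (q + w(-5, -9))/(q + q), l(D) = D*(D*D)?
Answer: I*√49893/12 ≈ 18.614*I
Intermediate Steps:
l(D) = D³ (l(D) = D*D² = D³)
k(q) = (-9 + q)/(2*q) (k(q) = (q - 9)/(q + q) = (-9 + q)/((2*q)) = (-9 + q)*(1/(2*q)) = (-9 + q)/(2*q))
a = 704041/48 (a = 14667 + (-9 + (-6)³)/(2*((-6)³)) = 14667 + (½)*(-9 - 216)/(-216) = 14667 + (½)*(-1/216)*(-225) = 14667 + 25/48 = 704041/48 ≈ 14668.)
√(a + I) = √(704041/48 - 15014) = √(-16631/48) = I*√49893/12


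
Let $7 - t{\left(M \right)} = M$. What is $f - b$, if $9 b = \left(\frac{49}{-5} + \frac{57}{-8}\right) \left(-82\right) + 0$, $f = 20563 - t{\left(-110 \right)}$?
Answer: $\frac{3652523}{180} \approx 20292.0$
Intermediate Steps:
$t{\left(M \right)} = 7 - M$
$f = 20446$ ($f = 20563 - \left(7 - -110\right) = 20563 - \left(7 + 110\right) = 20563 - 117 = 20446$)
$b = \frac{27757}{180}$ ($b = \frac{\left(\frac{49}{-5} + \frac{57}{-8}\right) \left(-82\right) + 0}{9} = \frac{\left(49 \left(- \frac{1}{5}\right) + 57 \left(- \frac{1}{8}\right)\right) \left(-82\right) + 0}{9} = \frac{\left(- \frac{49}{5} - \frac{57}{8}\right) \left(-82\right) + 0}{9} = \frac{\left(- \frac{677}{40}\right) \left(-82\right) + 0}{9} = \frac{\frac{27757}{20} + 0}{9} = \frac{1}{9} \cdot \frac{27757}{20} = \frac{27757}{180} \approx 154.21$)
$f - b = 20446 - \frac{27757}{180} = \frac{3652523}{180}$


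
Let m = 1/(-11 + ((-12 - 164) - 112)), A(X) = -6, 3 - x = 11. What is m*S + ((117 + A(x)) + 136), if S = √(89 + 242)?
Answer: 247 - √331/299 ≈ 246.94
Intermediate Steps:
x = -8 (x = 3 - 1*11 = 3 - 11 = -8)
S = √331 ≈ 18.193
m = -1/299 (m = 1/(-11 + (-176 - 112)) = 1/(-11 - 288) = 1/(-299) = -1/299 ≈ -0.0033445)
m*S + ((117 + A(x)) + 136) = -√331/299 + ((117 - 6) + 136) = -√331/299 + (111 + 136) = -√331/299 + 247 = 247 - √331/299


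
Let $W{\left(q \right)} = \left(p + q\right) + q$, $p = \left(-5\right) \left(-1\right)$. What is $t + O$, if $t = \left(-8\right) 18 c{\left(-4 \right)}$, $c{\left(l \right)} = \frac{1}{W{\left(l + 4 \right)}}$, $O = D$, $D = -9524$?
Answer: $- \frac{47764}{5} \approx -9552.8$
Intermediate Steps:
$O = -9524$
$p = 5$
$W{\left(q \right)} = 5 + 2 q$ ($W{\left(q \right)} = \left(5 + q\right) + q = 5 + 2 q$)
$c{\left(l \right)} = \frac{1}{13 + 2 l}$ ($c{\left(l \right)} = \frac{1}{5 + 2 \left(l + 4\right)} = \frac{1}{5 + 2 \left(4 + l\right)} = \frac{1}{5 + \left(8 + 2 l\right)} = \frac{1}{13 + 2 l}$)
$t = - \frac{144}{5}$ ($t = \frac{\left(-8\right) 18}{13 + 2 \left(-4\right)} = - \frac{144}{13 - 8} = - \frac{144}{5} \approx -28.8$)
$t + O = - \frac{144}{5} - 9524 = - \frac{47764}{5}$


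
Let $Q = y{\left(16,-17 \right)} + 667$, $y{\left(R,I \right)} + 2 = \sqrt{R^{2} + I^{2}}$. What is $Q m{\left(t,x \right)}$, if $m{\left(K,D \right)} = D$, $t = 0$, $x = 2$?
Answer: $1330 + 2 \sqrt{545} \approx 1376.7$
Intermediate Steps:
$y{\left(R,I \right)} = -2 + \sqrt{I^{2} + R^{2}}$ ($y{\left(R,I \right)} = -2 + \sqrt{R^{2} + I^{2}} = -2 + \sqrt{I^{2} + R^{2}}$)
$Q = 665 + \sqrt{545}$ ($Q = \left(-2 + \sqrt{\left(-17\right)^{2} + 16^{2}}\right) + 667 = \left(-2 + \sqrt{289 + 256}\right) + 667 = \left(-2 + \sqrt{545}\right) + 667 = 665 + \sqrt{545} \approx 688.35$)
$Q m{\left(t,x \right)} = \left(665 + \sqrt{545}\right) 2 = 1330 + 2 \sqrt{545}$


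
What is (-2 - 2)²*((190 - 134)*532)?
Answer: 476672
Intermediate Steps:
(-2 - 2)²*((190 - 134)*532) = (-4)²*(56*532) = 16*29792 = 476672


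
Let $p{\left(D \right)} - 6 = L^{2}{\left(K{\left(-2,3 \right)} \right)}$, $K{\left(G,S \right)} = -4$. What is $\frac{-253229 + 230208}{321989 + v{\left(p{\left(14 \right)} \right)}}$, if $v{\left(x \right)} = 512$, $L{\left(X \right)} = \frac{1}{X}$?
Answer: $- \frac{23021}{322501} \approx -0.071383$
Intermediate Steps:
$p{\left(D \right)} = \frac{97}{16}$ ($p{\left(D \right)} = 6 + \left(\frac{1}{-4}\right)^{2} = 6 + \left(- \frac{1}{4}\right)^{2} = 6 + \frac{1}{16} = \frac{97}{16}$)
$\frac{-253229 + 230208}{321989 + v{\left(p{\left(14 \right)} \right)}} = \frac{-253229 + 230208}{321989 + 512} = - \frac{23021}{322501}$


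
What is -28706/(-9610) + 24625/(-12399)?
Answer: 1923862/1921845 ≈ 1.0010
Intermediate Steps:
-28706/(-9610) + 24625/(-12399) = -28706*(-1/9610) + 24625*(-1/12399) = 463/155 - 24625/12399 = 1923862/1921845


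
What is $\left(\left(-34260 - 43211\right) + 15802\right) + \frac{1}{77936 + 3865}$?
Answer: $- \frac{5044585868}{81801} \approx -61669.0$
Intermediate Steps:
$\left(\left(-34260 - 43211\right) + 15802\right) + \frac{1}{77936 + 3865} = \left(\left(-34260 - 43211\right) + 15802\right) + \frac{1}{81801} = \left(-77471 + 15802\right) + \frac{1}{81801} = -61669 + \frac{1}{81801} = - \frac{5044585868}{81801}$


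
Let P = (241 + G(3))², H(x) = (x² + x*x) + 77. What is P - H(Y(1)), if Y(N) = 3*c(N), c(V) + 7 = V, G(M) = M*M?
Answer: 61775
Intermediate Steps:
G(M) = M²
c(V) = -7 + V
Y(N) = -21 + 3*N (Y(N) = 3*(-7 + N) = -21 + 3*N)
H(x) = 77 + 2*x² (H(x) = (x² + x²) + 77 = 2*x² + 77 = 77 + 2*x²)
P = 62500 (P = (241 + 3²)² = (241 + 9)² = 250² = 62500)
P - H(Y(1)) = 62500 - (77 + 2*(-21 + 3*1)²) = 62500 - (77 + 2*(-21 + 3)²) = 62500 - (77 + 2*(-18)²) = 62500 - (77 + 2*324) = 62500 - (77 + 648) = 62500 - 1*725 = 62500 - 725 = 61775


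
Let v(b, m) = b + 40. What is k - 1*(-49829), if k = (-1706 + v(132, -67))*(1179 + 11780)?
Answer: -19829277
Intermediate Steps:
v(b, m) = 40 + b
k = -19879106 (k = (-1706 + (40 + 132))*(1179 + 11780) = (-1706 + 172)*12959 = -1534*12959 = -19879106)
k - 1*(-49829) = -19879106 - 1*(-49829) = -19879106 + 49829 = -19829277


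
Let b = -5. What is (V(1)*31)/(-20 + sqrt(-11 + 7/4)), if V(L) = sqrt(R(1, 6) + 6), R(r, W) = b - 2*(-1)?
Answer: -2480*sqrt(3)/1637 - 62*I*sqrt(111)/1637 ≈ -2.624 - 0.39903*I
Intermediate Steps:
R(r, W) = -3 (R(r, W) = -5 - 2*(-1) = -5 + 2 = -3)
V(L) = sqrt(3) (V(L) = sqrt(-3 + 6) = sqrt(3))
(V(1)*31)/(-20 + sqrt(-11 + 7/4)) = (sqrt(3)*31)/(-20 + sqrt(-11 + 7/4)) = (31*sqrt(3))/(-20 + sqrt(-11 + 7*(1/4))) = (31*sqrt(3))/(-20 + sqrt(-11 + 7/4)) = (31*sqrt(3))/(-20 + sqrt(-37/4)) = (31*sqrt(3))/(-20 + I*sqrt(37)/2) = 31*sqrt(3)/(-20 + I*sqrt(37)/2)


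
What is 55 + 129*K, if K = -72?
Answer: -9233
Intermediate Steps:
55 + 129*K = 55 + 129*(-72) = 55 - 9288 = -9233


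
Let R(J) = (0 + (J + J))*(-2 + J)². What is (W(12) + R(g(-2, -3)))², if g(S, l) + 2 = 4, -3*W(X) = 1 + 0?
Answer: ⅑ ≈ 0.11111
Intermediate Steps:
W(X) = -⅓ (W(X) = -(1 + 0)/3 = -⅓*1 = -⅓)
g(S, l) = 2 (g(S, l) = -2 + 4 = 2)
R(J) = 2*J*(-2 + J)² (R(J) = (0 + 2*J)*(-2 + J)² = (2*J)*(-2 + J)² = 2*J*(-2 + J)²)
(W(12) + R(g(-2, -3)))² = (-⅓ + 2*2*(-2 + 2)²)² = (-⅓ + 2*2*0²)² = (-⅓ + 2*2*0)² = (-⅓ + 0)² = (-⅓)² = ⅑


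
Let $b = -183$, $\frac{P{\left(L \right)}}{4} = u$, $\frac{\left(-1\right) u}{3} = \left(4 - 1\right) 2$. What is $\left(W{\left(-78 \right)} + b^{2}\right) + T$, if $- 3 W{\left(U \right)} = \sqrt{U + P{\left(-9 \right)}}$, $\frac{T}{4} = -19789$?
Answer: $-45667 - \frac{5 i \sqrt{6}}{3} \approx -45667.0 - 4.0825 i$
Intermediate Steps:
$u = -18$ ($u = - 3 \left(4 - 1\right) 2 = - 3 \cdot 3 \cdot 2 = \left(-3\right) 6 = -18$)
$P{\left(L \right)} = -72$ ($P{\left(L \right)} = 4 \left(-18\right) = -72$)
$T = -79156$ ($T = 4 \left(-19789\right) = -79156$)
$W{\left(U \right)} = - \frac{\sqrt{-72 + U}}{3}$ ($W{\left(U \right)} = - \frac{\sqrt{U - 72}}{3} = - \frac{\sqrt{-72 + U}}{3}$)
$\left(W{\left(-78 \right)} + b^{2}\right) + T = \left(- \frac{\sqrt{-72 - 78}}{3} + \left(-183\right)^{2}\right) - 79156 = \left(- \frac{\sqrt{-150}}{3} + 33489\right) - 79156 = \left(- \frac{5 i \sqrt{6}}{3} + 33489\right) - 79156 = \left(33489 - \frac{5 i \sqrt{6}}{3}\right) - 79156 = -45667 - \frac{5 i \sqrt{6}}{3}$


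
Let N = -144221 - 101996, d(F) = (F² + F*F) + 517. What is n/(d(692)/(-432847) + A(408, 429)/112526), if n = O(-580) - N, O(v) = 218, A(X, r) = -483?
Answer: -4000998853324690/36012180657 ≈ -1.1110e+5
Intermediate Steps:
d(F) = 517 + 2*F² (d(F) = (F² + F²) + 517 = 2*F² + 517 = 517 + 2*F²)
N = -246217
n = 246435 (n = 218 - 1*(-246217) = 218 + 246217 = 246435)
n/(d(692)/(-432847) + A(408, 429)/112526) = 246435/((517 + 2*692²)/(-432847) - 483/112526) = 246435/((517 + 2*478864)*(-1/432847) - 483*1/112526) = 246435/((517 + 957728)*(-1/432847) - 483/112526) = 246435/(958245*(-1/432847) - 483/112526) = 246435/(-958245/432847 - 483/112526) = 246435/(-108036541971/48706541522) = 246435*(-48706541522/108036541971) = -4000998853324690/36012180657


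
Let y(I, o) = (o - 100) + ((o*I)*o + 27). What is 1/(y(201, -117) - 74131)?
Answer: 1/2677168 ≈ 3.7353e-7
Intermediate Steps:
y(I, o) = -73 + o + I*o² (y(I, o) = (-100 + o) + ((I*o)*o + 27) = (-100 + o) + (I*o² + 27) = (-100 + o) + (27 + I*o²) = -73 + o + I*o²)
1/(y(201, -117) - 74131) = 1/((-73 - 117 + 201*(-117)²) - 74131) = 1/((-73 - 117 + 201*13689) - 74131) = 1/((-73 - 117 + 2751489) - 74131) = 1/(2751299 - 74131) = 1/2677168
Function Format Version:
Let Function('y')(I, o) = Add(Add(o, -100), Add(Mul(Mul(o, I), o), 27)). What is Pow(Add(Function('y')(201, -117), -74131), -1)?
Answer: Rational(1, 2677168) ≈ 3.7353e-7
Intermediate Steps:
Function('y')(I, o) = Add(-73, o, Mul(I, Pow(o, 2))) (Function('y')(I, o) = Add(Add(-100, o), Add(Mul(Mul(I, o), o), 27)) = Add(Add(-100, o), Add(Mul(I, Pow(o, 2)), 27)) = Add(Add(-100, o), Add(27, Mul(I, Pow(o, 2)))) = Add(-73, o, Mul(I, Pow(o, 2))))
Pow(Add(Function('y')(201, -117), -74131), -1) = Pow(Add(Add(-73, -117, Mul(201, Pow(-117, 2))), -74131), -1) = Pow(Add(Add(-73, -117, Mul(201, 13689)), -74131), -1) = Pow(Add(Add(-73, -117, 2751489), -74131), -1) = Pow(Add(2751299, -74131), -1) = Pow(2677168, -1) = Rational(1, 2677168)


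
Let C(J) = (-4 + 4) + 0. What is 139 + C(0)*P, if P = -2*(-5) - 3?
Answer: 139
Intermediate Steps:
C(J) = 0 (C(J) = 0 + 0 = 0)
P = 7 (P = 10 - 3 = 7)
139 + C(0)*P = 139 + 0*7 = 139 + 0 = 139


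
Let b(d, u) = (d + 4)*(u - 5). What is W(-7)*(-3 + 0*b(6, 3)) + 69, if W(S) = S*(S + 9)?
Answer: 111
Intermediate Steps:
b(d, u) = (-5 + u)*(4 + d) (b(d, u) = (4 + d)*(-5 + u) = (-5 + u)*(4 + d))
W(S) = S*(9 + S)
W(-7)*(-3 + 0*b(6, 3)) + 69 = (-7*(9 - 7))*(-3 + 0*(-20 - 5*6 + 4*3 + 6*3)) + 69 = (-7*2)*(-3 + 0*(-20 - 30 + 12 + 18)) + 69 = -14*(-3 + 0*(-20)) + 69 = -14*(-3 + 0) + 69 = -14*(-3) + 69 = 42 + 69 = 111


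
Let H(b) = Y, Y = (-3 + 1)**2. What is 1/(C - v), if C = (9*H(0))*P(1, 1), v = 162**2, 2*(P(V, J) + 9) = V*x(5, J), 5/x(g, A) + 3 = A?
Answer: -1/26613 ≈ -3.7576e-5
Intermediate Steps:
x(g, A) = 5/(-3 + A)
P(V, J) = -9 + 5*V/(2*(-3 + J)) (P(V, J) = -9 + (V*(5/(-3 + J)))/2 = -9 + (5*V/(-3 + J))/2 = -9 + 5*V/(2*(-3 + J)))
Y = 4 (Y = (-2)**2 = 4)
H(b) = 4
v = 26244
C = -369 (C = (9*4)*((54 - 18*1 + 5*1)/(2*(-3 + 1))) = 36*((1/2)*(54 - 18 + 5)/(-2)) = 36*((1/2)*(-1/2)*41) = 36*(-41/4) = -369)
1/(C - v) = 1/(-369 - 1*26244) = 1/(-369 - 26244) = 1/(-26613) = -1/26613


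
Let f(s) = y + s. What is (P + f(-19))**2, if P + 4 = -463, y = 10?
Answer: 226576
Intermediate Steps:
f(s) = 10 + s
P = -467 (P = -4 - 463 = -467)
(P + f(-19))**2 = (-467 + (10 - 19))**2 = (-467 - 9)**2 = (-476)**2 = 226576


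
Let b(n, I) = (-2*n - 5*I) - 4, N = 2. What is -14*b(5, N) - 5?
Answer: 331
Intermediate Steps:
b(n, I) = -4 - 5*I - 2*n (b(n, I) = (-5*I - 2*n) - 4 = -4 - 5*I - 2*n)
-14*b(5, N) - 5 = -14*(-4 - 5*2 - 2*5) - 5 = -14*(-4 - 10 - 10) - 5 = -14*(-24) - 5 = 336 - 5 = 331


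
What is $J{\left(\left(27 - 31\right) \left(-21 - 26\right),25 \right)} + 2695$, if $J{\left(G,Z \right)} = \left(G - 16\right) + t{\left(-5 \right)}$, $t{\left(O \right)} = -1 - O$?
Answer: $2871$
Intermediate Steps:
$J{\left(G,Z \right)} = -12 + G$ ($J{\left(G,Z \right)} = \left(G - 16\right) - -4 = \left(-16 + G\right) + \left(-1 + 5\right) = \left(-16 + G\right) + 4 = -12 + G$)
$J{\left(\left(27 - 31\right) \left(-21 - 26\right),25 \right)} + 2695 = \left(-12 + \left(27 - 31\right) \left(-21 - 26\right)\right) + 2695 = \left(-12 - -188\right) + 2695 = \left(-12 + 188\right) + 2695 = 176 + 2695 = 2871$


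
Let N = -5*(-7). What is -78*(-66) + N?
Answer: 5183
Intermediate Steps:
N = 35
-78*(-66) + N = -78*(-66) + 35 = 5148 + 35 = 5183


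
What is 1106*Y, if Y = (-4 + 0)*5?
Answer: -22120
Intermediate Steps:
Y = -20 (Y = -4*5 = -20)
1106*Y = 1106*(-20) = -22120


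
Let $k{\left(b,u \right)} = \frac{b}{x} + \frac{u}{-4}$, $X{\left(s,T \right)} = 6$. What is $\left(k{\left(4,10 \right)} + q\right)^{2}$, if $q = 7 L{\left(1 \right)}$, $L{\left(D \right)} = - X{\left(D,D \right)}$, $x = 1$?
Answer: $\frac{6561}{4} \approx 1640.3$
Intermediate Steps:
$L{\left(D \right)} = -6$ ($L{\left(D \right)} = \left(-1\right) 6 = -6$)
$q = -42$ ($q = 7 \left(-6\right) = -42$)
$k{\left(b,u \right)} = b - \frac{u}{4}$ ($k{\left(b,u \right)} = \frac{b}{1} + \frac{u}{-4} = b 1 + u \left(- \frac{1}{4}\right) = b - \frac{u}{4}$)
$\left(k{\left(4,10 \right)} + q\right)^{2} = \left(\left(4 - \frac{5}{2}\right) - 42\right)^{2} = \left(\frac{3}{2} - 42\right)^{2} = \left(- \frac{81}{2}\right)^{2} = \frac{6561}{4}$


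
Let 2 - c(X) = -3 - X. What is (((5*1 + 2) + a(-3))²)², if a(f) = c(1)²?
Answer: 3418801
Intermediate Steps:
c(X) = 5 + X (c(X) = 2 - (-3 - X) = 2 + (3 + X) = 5 + X)
a(f) = 36 (a(f) = (5 + 1)² = 6² = 36)
(((5*1 + 2) + a(-3))²)² = (((5*1 + 2) + 36)²)² = (((5 + 2) + 36)²)² = ((7 + 36)²)² = (43²)² = 1849² = 3418801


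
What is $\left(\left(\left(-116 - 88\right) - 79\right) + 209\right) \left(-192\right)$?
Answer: $14208$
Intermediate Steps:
$\left(\left(\left(-116 - 88\right) - 79\right) + 209\right) \left(-192\right) = \left(\left(-204 - 79\right) + 209\right) \left(-192\right) = \left(-283 + 209\right) \left(-192\right) = \left(-74\right) \left(-192\right) = 14208$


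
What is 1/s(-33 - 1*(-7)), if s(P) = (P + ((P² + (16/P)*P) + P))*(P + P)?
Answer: -1/33280 ≈ -3.0048e-5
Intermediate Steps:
s(P) = 2*P*(16 + P² + 2*P) (s(P) = (P + ((P² + 16) + P))*(2*P) = (P + ((16 + P²) + P))*(2*P) = (P + (16 + P + P²))*(2*P) = (16 + P² + 2*P)*(2*P) = 2*P*(16 + P² + 2*P))
1/s(-33 - 1*(-7)) = 1/(2*(-33 - 1*(-7))*(16 + (-33 - 1*(-7))² + 2*(-33 - 1*(-7)))) = 1/(2*(-33 + 7)*(16 + (-33 + 7)² + 2*(-33 + 7))) = 1/(2*(-26)*(16 + (-26)² + 2*(-26))) = 1/(2*(-26)*(16 + 676 - 52)) = 1/(2*(-26)*640) = 1/(-33280) = -1/33280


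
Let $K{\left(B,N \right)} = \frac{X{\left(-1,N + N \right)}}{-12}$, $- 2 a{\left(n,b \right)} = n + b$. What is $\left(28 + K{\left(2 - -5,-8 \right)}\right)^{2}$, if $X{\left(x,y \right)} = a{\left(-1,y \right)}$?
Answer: $\frac{429025}{576} \approx 744.83$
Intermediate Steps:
$a{\left(n,b \right)} = - \frac{b}{2} - \frac{n}{2}$ ($a{\left(n,b \right)} = - \frac{n + b}{2} = - \frac{b + n}{2} = - \frac{b}{2} - \frac{n}{2}$)
$X{\left(x,y \right)} = \frac{1}{2} - \frac{y}{2}$ ($X{\left(x,y \right)} = - \frac{y}{2} - - \frac{1}{2} = - \frac{y}{2} + \frac{1}{2} = \frac{1}{2} - \frac{y}{2}$)
$K{\left(B,N \right)} = - \frac{1}{24} + \frac{N}{12}$ ($K{\left(B,N \right)} = \frac{\frac{1}{2} - \frac{N + N}{2}}{-12} = \left(\frac{1}{2} - \frac{2 N}{2}\right) \left(- \frac{1}{12}\right) = \left(\frac{1}{2} - N\right) \left(- \frac{1}{12}\right) = - \frac{1}{24} + \frac{N}{12}$)
$\left(28 + K{\left(2 - -5,-8 \right)}\right)^{2} = \left(28 + \left(- \frac{1}{24} + \frac{1}{12} \left(-8\right)\right)\right)^{2} = \left(28 - \frac{17}{24}\right)^{2} = \left(\frac{655}{24}\right)^{2} = \frac{429025}{576}$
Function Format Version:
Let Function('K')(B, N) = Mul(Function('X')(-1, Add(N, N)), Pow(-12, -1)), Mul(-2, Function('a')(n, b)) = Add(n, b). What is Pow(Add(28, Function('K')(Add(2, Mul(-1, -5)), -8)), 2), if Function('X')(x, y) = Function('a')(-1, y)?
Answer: Rational(429025, 576) ≈ 744.83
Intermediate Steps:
Function('a')(n, b) = Add(Mul(Rational(-1, 2), b), Mul(Rational(-1, 2), n)) (Function('a')(n, b) = Mul(Rational(-1, 2), Add(n, b)) = Mul(Rational(-1, 2), Add(b, n)) = Add(Mul(Rational(-1, 2), b), Mul(Rational(-1, 2), n)))
Function('X')(x, y) = Add(Rational(1, 2), Mul(Rational(-1, 2), y)) (Function('X')(x, y) = Add(Mul(Rational(-1, 2), y), Mul(Rational(-1, 2), -1)) = Add(Mul(Rational(-1, 2), y), Rational(1, 2)) = Add(Rational(1, 2), Mul(Rational(-1, 2), y)))
Function('K')(B, N) = Add(Rational(-1, 24), Mul(Rational(1, 12), N)) (Function('K')(B, N) = Mul(Add(Rational(1, 2), Mul(Rational(-1, 2), Add(N, N))), Pow(-12, -1)) = Mul(Add(Rational(1, 2), Mul(Rational(-1, 2), Mul(2, N))), Rational(-1, 12)) = Mul(Add(Rational(1, 2), Mul(-1, N)), Rational(-1, 12)) = Add(Rational(-1, 24), Mul(Rational(1, 12), N)))
Pow(Add(28, Function('K')(Add(2, Mul(-1, -5)), -8)), 2) = Pow(Add(28, Add(Rational(-1, 24), Mul(Rational(1, 12), -8))), 2) = Pow(Add(28, Add(Rational(-1, 24), Rational(-2, 3))), 2) = Pow(Add(28, Rational(-17, 24)), 2) = Pow(Rational(655, 24), 2) = Rational(429025, 576)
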